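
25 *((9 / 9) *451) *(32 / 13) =360800 / 13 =27753.85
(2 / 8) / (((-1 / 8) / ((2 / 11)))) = -4 / 11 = -0.36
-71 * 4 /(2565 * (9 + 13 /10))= -568 /52839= -0.01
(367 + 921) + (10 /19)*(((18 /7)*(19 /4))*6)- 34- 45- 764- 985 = -3510 /7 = -501.43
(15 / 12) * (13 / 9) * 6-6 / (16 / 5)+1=239 / 24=9.96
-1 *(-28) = 28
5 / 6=0.83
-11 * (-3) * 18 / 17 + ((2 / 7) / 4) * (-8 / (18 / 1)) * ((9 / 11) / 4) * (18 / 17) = 45729 / 1309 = 34.93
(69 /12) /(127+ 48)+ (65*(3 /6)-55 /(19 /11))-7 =-83913 /13300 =-6.31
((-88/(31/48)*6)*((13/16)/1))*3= -61776/31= -1992.77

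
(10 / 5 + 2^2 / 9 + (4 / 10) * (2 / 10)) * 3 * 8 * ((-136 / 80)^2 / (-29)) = -328304 / 54375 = -6.04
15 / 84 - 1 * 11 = -303 / 28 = -10.82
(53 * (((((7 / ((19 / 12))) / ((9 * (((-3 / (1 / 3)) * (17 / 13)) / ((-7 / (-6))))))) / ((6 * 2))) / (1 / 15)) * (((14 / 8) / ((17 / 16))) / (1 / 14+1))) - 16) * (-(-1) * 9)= -27966164 / 148257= -188.63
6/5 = 1.20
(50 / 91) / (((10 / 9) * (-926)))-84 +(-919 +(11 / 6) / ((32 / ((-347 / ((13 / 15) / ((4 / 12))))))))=-8175663413 / 8089536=-1010.65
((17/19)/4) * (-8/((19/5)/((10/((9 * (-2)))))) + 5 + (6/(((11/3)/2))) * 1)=301937/142956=2.11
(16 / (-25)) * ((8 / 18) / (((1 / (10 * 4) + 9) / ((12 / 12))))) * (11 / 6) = -2816 / 48735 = -0.06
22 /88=1 /4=0.25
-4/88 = -1/22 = -0.05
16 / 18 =8 / 9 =0.89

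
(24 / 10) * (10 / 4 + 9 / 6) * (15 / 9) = 16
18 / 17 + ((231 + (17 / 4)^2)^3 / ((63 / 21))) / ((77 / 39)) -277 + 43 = 13984227001805 / 5361664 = 2608187.87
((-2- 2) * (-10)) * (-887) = -35480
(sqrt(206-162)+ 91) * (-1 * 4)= -364-8 * sqrt(11)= -390.53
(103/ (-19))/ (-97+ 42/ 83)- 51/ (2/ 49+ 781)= -17698850/ 1941245447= -0.01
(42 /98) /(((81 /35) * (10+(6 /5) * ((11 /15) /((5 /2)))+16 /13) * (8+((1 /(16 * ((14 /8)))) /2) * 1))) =227500 /114089553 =0.00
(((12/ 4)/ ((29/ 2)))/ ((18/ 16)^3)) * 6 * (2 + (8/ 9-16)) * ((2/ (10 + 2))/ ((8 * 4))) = -3776/ 63423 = -0.06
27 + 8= 35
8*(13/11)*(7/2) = 33.09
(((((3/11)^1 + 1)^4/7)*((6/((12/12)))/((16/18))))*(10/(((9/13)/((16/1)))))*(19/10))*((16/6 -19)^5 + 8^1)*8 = -12252887486927360/1185921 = -10331959284.75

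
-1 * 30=-30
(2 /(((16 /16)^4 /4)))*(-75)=-600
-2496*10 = -24960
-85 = -85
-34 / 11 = -3.09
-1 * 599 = -599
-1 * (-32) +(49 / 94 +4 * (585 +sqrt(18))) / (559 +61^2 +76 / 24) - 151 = -143074480 / 1207853 +72 * sqrt(2) / 25699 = -118.45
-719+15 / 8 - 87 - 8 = -6497 / 8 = -812.12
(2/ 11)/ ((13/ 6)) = 12/ 143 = 0.08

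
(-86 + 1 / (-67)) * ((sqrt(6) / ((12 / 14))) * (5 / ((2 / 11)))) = -739585 * sqrt(6) / 268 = -6759.72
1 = 1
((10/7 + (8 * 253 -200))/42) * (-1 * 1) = -6389/147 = -43.46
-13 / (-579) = 13 / 579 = 0.02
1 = 1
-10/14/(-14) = 5/98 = 0.05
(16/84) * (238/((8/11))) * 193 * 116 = 4186556/3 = 1395518.67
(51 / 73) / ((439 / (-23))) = -1173 / 32047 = -0.04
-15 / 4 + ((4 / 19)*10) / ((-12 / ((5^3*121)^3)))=-138403203125855 / 228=-607031592657.26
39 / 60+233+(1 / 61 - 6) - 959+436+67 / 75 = -5388257 / 18300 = -294.44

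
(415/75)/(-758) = -83/11370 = -0.01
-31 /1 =-31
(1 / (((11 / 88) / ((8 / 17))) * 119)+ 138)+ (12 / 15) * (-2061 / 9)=-456878 / 10115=-45.17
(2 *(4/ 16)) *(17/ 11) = 17/ 22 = 0.77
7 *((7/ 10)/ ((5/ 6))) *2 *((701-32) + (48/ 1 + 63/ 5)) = 1072512/ 125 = 8580.10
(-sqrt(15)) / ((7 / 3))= -3 * sqrt(15) / 7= -1.66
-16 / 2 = -8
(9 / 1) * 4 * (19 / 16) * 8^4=175104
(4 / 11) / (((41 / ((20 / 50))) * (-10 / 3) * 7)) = -12 / 78925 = -0.00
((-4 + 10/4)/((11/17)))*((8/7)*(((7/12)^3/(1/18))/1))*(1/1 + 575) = -59976/11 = -5452.36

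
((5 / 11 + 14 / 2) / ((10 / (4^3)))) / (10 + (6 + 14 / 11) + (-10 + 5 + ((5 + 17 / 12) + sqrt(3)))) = 77680896 / 30169085 - 4156416* sqrt(3) / 30169085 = 2.34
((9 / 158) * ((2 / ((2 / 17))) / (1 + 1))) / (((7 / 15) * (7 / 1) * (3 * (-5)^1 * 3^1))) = -51 / 15484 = -0.00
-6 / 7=-0.86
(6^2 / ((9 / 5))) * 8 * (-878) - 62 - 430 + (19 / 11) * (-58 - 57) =-1552877 / 11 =-141170.64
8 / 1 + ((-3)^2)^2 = 89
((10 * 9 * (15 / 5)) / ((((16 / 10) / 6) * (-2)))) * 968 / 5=-98010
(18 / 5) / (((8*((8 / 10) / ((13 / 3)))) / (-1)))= -2.44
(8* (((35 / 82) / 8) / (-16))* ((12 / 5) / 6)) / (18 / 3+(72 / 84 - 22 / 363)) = -0.00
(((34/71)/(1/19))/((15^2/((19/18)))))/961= 6137/138167775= 0.00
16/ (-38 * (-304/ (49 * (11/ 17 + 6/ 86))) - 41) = 102704/ 1847949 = 0.06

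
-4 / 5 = -0.80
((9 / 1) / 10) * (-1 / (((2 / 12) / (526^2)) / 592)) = -4422389184 / 5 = -884477836.80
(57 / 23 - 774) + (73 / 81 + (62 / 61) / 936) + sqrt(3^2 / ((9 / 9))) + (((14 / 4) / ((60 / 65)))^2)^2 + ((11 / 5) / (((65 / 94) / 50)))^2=1946564067331075 / 78666412032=24744.54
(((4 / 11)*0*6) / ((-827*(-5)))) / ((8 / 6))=0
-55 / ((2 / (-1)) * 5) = 11 / 2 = 5.50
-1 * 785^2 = -616225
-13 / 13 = -1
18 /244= 9 /122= 0.07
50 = 50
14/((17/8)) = 112/17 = 6.59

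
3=3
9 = 9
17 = 17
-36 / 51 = -12 / 17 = -0.71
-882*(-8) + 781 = 7837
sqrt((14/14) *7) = sqrt(7) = 2.65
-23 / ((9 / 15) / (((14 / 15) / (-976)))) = 161 / 4392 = 0.04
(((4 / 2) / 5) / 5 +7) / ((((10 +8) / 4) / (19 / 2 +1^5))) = 413 / 25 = 16.52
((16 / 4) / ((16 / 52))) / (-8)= -13 / 8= -1.62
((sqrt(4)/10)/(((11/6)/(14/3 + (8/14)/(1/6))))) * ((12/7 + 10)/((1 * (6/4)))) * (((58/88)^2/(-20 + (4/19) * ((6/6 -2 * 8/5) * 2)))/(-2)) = 55686815/777932232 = 0.07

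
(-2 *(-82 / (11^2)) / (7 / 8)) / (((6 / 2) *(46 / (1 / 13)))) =656 / 759759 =0.00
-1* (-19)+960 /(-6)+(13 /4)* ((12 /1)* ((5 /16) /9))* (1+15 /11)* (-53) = -82009 /264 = -310.64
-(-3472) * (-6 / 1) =-20832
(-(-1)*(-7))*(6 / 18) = -7 / 3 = -2.33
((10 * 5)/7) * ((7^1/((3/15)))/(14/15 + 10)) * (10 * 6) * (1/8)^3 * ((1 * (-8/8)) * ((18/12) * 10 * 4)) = -421875/2624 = -160.78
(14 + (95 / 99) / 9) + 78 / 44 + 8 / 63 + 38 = 673675 / 12474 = 54.01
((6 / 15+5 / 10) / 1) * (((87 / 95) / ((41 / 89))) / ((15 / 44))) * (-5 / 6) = -85173 / 19475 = -4.37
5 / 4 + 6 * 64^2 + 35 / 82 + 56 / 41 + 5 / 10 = 4031045 / 164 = 24579.54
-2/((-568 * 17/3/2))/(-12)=-1/9656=-0.00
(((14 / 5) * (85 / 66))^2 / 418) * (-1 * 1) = -0.03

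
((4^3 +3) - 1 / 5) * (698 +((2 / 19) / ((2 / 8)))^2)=46638.24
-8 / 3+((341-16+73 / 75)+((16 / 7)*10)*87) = 1213736 / 525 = 2311.88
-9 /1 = -9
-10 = -10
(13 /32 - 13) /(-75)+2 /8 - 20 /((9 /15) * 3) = -76991 /7200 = -10.69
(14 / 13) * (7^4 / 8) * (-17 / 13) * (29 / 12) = -8285851 / 8112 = -1021.43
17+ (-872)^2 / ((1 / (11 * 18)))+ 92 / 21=3161677121 / 21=150556053.38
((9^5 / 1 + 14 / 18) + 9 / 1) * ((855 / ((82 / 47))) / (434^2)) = 2373276985 / 15445192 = 153.66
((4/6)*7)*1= 14/3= 4.67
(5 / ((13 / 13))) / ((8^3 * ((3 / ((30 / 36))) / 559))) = 13975 / 9216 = 1.52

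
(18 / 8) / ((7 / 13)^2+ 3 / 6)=507 / 178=2.85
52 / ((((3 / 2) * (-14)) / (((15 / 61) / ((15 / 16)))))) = -832 / 1281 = -0.65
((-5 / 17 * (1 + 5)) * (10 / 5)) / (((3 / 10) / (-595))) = 7000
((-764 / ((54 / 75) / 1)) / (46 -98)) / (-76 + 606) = 955 / 24804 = 0.04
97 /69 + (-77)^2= 409198 /69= 5930.41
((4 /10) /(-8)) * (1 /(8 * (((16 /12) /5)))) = -3 /128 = -0.02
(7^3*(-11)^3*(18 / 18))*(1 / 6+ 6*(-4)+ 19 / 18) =93589265 / 9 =10398807.22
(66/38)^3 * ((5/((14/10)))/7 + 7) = 13224816/336091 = 39.35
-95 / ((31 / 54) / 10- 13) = 51300 / 6989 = 7.34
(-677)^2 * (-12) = -5499948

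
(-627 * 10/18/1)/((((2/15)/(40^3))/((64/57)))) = -563200000/3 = -187733333.33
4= 4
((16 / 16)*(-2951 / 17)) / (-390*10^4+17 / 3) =0.00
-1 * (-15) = 15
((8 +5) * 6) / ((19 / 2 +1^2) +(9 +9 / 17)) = 884 / 227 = 3.89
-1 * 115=-115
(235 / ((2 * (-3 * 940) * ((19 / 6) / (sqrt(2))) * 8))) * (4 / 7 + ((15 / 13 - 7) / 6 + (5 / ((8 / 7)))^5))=-754466705 * sqrt(2) / 286261248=-3.73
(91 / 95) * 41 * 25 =18655 / 19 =981.84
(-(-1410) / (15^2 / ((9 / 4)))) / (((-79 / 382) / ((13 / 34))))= -350103 / 13430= -26.07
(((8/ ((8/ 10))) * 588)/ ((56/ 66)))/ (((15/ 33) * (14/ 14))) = 15246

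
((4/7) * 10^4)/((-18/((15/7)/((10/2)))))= -20000/147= -136.05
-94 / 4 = -47 / 2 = -23.50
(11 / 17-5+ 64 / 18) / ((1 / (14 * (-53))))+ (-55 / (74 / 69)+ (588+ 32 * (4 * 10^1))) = 27267637 / 11322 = 2408.38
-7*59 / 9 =-413 / 9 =-45.89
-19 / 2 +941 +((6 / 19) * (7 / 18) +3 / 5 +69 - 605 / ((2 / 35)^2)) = -210079231 / 1140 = -184280.03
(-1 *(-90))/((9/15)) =150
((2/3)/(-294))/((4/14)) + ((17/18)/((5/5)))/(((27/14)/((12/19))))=6493/21546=0.30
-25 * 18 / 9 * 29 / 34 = -725 / 17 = -42.65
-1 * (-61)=61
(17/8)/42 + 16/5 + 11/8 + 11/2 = 17011/1680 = 10.13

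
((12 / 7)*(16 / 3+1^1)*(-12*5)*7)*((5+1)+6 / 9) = -30400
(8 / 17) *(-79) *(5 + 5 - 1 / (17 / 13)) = -99224 / 289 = -343.34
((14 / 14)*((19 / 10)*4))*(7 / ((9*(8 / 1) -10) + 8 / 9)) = 1197 / 1415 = 0.85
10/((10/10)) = 10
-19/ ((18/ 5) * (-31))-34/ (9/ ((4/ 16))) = -24/ 31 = -0.77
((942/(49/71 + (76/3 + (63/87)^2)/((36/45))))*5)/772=843716430/4565290129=0.18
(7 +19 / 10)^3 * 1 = 704969 / 1000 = 704.97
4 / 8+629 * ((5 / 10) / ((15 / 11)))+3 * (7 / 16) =55787 / 240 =232.45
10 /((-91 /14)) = -20 /13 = -1.54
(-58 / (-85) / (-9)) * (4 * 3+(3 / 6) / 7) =-4901 / 5355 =-0.92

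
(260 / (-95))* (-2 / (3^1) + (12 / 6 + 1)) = -364 / 57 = -6.39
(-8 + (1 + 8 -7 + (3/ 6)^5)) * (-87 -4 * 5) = 638.66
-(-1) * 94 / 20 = 47 / 10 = 4.70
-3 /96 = -1 /32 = -0.03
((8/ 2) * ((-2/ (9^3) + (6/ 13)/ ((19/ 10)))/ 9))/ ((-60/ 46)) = -1989316/ 24308505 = -0.08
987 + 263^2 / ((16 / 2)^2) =132337 / 64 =2067.77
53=53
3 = 3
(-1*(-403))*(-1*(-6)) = 2418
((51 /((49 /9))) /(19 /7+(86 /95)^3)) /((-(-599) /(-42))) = -2361210750 /12424767683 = -0.19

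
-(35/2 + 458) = -951/2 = -475.50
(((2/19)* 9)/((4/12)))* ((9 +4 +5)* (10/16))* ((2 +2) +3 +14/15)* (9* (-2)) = -86751/19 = -4565.84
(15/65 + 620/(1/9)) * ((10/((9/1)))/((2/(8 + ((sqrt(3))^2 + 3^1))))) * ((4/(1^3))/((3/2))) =13541360/117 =115738.12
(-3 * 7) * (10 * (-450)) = 94500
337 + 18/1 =355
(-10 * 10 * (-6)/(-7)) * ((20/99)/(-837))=4000/193347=0.02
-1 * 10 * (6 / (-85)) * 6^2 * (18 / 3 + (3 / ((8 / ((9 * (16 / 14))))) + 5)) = 377.55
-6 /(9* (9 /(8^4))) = -8192 /27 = -303.41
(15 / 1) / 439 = 15 / 439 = 0.03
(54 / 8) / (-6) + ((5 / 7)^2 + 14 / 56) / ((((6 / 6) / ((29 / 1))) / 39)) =336597 / 392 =858.67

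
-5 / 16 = -0.31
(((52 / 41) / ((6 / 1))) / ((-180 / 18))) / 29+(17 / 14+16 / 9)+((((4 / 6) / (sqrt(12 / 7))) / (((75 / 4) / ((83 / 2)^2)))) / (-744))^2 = 2095802661387781 / 699700294440000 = 3.00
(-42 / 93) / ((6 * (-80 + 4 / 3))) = 7 / 7316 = 0.00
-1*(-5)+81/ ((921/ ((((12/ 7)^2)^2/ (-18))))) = 4.96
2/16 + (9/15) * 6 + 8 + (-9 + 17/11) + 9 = 5839/440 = 13.27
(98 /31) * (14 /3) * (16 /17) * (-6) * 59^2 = -152829824 /527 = -289999.67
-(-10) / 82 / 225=1 / 1845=0.00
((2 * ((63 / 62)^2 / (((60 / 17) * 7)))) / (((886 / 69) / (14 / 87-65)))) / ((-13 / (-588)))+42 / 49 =-409693613991 / 22469659940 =-18.23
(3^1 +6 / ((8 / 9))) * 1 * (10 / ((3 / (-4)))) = -130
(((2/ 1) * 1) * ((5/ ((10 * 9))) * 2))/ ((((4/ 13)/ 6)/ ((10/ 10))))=13/ 3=4.33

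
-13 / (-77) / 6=13 / 462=0.03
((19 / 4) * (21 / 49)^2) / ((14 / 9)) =1539 / 2744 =0.56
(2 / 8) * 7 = 7 / 4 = 1.75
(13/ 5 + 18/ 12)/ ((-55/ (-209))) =779/ 50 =15.58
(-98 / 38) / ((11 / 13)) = -637 / 209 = -3.05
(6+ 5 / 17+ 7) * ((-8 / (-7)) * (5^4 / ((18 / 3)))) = 1582.63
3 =3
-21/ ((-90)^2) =-7/ 2700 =-0.00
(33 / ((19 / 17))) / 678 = 0.04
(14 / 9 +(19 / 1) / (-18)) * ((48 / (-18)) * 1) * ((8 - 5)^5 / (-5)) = 324 / 5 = 64.80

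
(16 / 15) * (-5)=-16 / 3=-5.33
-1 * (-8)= 8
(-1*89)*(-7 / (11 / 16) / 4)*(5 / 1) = 12460 / 11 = 1132.73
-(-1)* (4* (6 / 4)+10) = 16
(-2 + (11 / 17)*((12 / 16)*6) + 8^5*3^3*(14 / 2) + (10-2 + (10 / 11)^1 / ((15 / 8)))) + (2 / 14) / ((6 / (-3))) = 24320544524 / 3927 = 6193161.33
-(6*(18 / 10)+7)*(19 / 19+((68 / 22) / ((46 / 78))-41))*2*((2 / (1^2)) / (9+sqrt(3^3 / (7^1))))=225.72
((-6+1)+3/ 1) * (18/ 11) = -36/ 11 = -3.27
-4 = -4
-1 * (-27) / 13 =27 / 13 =2.08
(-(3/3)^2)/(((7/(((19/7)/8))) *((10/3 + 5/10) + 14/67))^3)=-0.00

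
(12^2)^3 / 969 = 995328 / 323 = 3081.51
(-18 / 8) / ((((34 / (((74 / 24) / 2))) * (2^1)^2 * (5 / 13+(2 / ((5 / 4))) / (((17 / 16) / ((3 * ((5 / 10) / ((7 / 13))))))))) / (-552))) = 3484845 / 1133536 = 3.07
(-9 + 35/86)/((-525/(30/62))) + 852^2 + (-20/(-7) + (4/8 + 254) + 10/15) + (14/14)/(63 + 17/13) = 726162.05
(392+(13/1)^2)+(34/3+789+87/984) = 1339639/984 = 1361.42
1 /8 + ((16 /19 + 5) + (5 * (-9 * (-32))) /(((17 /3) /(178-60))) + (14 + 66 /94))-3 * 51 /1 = 3625654133 /121448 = 29853.55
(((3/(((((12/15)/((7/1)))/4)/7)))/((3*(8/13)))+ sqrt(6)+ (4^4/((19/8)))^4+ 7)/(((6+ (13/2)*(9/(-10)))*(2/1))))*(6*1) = 20*sqrt(6)+ 703689553628445/260642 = 2699831824.48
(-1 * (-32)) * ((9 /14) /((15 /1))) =48 /35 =1.37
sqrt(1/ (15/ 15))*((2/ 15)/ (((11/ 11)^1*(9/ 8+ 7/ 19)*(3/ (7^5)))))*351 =199263792/ 1135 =175562.81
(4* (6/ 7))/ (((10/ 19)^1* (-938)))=-114/ 16415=-0.01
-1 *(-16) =16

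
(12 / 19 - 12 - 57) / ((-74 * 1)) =1299 / 1406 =0.92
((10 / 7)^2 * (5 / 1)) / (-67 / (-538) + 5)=269000 / 135093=1.99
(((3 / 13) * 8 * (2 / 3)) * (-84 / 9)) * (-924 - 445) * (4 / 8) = 306656 / 39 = 7862.97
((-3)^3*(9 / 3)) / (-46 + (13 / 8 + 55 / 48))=3888 / 2075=1.87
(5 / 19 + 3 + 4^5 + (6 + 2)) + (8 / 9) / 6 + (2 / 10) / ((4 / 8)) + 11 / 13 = 34567343 / 33345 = 1036.66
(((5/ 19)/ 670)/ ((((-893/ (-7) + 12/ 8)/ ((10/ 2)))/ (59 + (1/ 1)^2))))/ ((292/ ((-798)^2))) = 17595900/ 8838037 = 1.99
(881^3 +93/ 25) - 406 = 17094935968/ 25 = 683797438.72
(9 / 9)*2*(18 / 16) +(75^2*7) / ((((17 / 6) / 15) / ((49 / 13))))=694576989 / 884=785720.58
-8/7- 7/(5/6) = -334/35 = -9.54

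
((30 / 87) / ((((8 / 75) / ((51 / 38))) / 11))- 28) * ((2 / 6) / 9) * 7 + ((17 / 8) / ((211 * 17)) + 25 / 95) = 888487 / 165213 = 5.38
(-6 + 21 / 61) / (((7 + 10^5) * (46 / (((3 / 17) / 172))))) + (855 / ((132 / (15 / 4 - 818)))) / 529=-4139427019633275 / 415189107603248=-9.97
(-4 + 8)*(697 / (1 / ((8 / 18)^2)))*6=89216 / 27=3304.30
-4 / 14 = -2 / 7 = -0.29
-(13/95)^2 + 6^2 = 324731/9025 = 35.98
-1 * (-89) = 89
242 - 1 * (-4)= 246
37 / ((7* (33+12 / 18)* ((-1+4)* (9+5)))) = 37 / 9898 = 0.00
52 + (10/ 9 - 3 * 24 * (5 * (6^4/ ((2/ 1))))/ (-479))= 2328482/ 4311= 540.13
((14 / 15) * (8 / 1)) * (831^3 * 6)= 128543786784 / 5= 25708757356.80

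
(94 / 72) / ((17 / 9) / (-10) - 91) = -235 / 16414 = -0.01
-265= -265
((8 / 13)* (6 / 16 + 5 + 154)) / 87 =425 / 377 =1.13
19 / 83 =0.23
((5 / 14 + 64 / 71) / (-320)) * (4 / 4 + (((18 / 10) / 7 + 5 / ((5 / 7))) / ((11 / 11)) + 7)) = -334017 / 5566400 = -0.06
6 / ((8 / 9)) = 27 / 4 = 6.75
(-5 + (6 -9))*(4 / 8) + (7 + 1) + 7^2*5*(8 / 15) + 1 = 407 / 3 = 135.67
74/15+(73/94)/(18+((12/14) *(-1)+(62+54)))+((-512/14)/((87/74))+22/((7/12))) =1026758777/88922120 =11.55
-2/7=-0.29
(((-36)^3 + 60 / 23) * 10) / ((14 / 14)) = -10730280 / 23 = -466533.91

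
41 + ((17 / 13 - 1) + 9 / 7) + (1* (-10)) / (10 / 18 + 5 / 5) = 3291 / 91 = 36.16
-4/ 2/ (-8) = 1/ 4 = 0.25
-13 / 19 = -0.68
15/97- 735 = -71280/97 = -734.85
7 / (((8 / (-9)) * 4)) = -63 / 32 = -1.97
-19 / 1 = -19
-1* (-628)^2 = -394384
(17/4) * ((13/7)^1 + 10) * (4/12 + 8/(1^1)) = 35275/84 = 419.94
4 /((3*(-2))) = -2 /3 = -0.67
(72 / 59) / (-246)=-12 / 2419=-0.00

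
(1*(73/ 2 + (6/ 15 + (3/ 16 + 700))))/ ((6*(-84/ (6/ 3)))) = -58967/ 20160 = -2.92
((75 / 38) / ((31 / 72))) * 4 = 10800 / 589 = 18.34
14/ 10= 7/ 5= 1.40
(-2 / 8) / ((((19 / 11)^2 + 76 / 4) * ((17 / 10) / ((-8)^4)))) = -61952 / 2261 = -27.40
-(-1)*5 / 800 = 1 / 160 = 0.01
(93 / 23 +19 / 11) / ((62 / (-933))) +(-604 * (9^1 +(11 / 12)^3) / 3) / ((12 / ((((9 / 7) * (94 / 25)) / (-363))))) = -3312935965837 / 39133432800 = -84.66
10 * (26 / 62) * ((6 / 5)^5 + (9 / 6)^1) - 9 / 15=312426 / 19375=16.13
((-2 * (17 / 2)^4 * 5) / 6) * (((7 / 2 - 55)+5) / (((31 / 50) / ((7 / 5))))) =14616175 / 16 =913510.94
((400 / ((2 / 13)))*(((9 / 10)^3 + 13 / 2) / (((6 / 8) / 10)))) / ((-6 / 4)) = -1503632 / 9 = -167070.22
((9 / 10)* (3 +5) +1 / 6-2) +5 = 311 / 30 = 10.37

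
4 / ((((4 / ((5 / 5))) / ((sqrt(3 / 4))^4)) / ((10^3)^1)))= 562.50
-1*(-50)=50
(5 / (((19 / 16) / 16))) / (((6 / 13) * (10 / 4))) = 3328 / 57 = 58.39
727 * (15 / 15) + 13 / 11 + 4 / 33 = 728.30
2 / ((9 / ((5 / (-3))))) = -10 / 27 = -0.37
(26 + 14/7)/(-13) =-28/13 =-2.15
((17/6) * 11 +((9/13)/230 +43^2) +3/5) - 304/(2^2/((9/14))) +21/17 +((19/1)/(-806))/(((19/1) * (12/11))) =242637715729/132361320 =1833.15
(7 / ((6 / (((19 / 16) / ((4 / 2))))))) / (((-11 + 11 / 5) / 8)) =-665 / 1056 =-0.63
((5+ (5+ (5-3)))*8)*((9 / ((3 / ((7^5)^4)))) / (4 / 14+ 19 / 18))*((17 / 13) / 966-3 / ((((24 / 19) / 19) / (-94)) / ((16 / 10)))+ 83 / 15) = 116374065306778361571556.90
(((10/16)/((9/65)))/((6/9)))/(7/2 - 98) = -325/4536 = -0.07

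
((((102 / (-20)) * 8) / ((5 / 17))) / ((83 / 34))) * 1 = -117912 / 2075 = -56.83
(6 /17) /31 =6 /527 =0.01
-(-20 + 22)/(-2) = 1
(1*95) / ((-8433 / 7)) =-665 / 8433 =-0.08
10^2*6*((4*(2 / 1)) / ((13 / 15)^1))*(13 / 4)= 18000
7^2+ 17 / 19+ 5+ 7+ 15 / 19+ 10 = 1381 / 19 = 72.68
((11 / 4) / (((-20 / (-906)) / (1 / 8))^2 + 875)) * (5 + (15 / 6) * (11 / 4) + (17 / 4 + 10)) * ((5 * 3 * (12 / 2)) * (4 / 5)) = 385998129 / 65296100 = 5.91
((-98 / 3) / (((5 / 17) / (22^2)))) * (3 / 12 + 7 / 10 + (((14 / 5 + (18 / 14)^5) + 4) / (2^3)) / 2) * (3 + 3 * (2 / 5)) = -360019.50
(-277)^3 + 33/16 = -340062895/16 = -21253930.94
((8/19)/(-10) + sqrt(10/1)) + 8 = sqrt(10) + 756/95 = 11.12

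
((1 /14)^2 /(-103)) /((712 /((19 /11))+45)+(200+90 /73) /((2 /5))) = -1387 /26888922088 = -0.00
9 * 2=18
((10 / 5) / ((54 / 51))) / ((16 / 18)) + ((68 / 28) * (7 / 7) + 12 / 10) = 1611 / 280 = 5.75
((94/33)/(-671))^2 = 8836/490312449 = 0.00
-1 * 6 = -6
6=6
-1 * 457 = -457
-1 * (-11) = 11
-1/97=-0.01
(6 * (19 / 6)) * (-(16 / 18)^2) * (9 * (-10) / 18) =6080 / 81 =75.06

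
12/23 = 0.52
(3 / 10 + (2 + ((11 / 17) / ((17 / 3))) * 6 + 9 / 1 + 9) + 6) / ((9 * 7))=11141 / 26010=0.43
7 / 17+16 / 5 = 307 / 85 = 3.61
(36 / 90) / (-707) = -2 / 3535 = -0.00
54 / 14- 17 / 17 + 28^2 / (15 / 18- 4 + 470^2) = 26540548 / 9277667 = 2.86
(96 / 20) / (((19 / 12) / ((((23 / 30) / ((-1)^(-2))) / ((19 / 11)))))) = 12144 / 9025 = 1.35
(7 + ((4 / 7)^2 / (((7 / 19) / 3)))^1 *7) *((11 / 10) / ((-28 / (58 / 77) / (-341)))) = 258.45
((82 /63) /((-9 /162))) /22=-82 /77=-1.06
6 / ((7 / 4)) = 24 / 7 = 3.43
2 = 2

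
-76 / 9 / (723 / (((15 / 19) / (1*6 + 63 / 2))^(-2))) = -171475 / 6507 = -26.35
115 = 115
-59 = -59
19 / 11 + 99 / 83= 2666 / 913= 2.92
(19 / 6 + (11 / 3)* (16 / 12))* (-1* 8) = -580 / 9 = -64.44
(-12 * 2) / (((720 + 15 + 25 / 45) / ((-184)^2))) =-1828224 / 1655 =-1104.67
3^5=243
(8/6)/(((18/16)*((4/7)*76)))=14/513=0.03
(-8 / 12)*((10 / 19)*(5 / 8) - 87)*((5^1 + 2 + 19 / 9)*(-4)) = -1080268 / 513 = -2105.79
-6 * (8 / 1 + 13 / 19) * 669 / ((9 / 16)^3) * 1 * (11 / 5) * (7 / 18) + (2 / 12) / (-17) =-26304325123 / 156978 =-167566.95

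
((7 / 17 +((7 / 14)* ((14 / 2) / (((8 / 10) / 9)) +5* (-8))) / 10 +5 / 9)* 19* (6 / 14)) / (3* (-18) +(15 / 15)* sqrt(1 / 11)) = -13375791 / 30535400 - 135109* sqrt(11) / 183212400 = -0.44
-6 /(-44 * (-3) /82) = -41 /11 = -3.73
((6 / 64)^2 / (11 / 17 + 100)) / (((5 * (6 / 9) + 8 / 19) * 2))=8721 / 749883392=0.00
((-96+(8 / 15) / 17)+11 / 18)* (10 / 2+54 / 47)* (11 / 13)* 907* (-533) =1014563215193 / 4230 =239849459.86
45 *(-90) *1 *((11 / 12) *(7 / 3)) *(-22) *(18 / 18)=190575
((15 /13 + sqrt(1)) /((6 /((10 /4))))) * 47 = 1645 /39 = 42.18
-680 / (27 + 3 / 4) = -2720 / 111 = -24.50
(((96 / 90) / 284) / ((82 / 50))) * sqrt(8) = 40 * sqrt(2) / 8733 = 0.01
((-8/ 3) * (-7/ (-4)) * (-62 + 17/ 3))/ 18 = 1183/ 81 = 14.60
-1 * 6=-6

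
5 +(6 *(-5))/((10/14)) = -37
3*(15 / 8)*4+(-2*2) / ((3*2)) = 131 / 6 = 21.83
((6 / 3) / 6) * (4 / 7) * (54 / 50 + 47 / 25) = 296 / 525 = 0.56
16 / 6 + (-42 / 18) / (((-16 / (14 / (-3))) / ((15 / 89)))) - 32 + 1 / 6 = -62545 / 2136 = -29.28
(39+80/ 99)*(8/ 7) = 4504/ 99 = 45.49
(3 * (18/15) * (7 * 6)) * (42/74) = 15876/185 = 85.82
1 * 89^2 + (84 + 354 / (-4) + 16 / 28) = 110839 / 14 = 7917.07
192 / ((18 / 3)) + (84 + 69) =185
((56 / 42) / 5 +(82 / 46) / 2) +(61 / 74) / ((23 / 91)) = 56414 / 12765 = 4.42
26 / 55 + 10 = 576 / 55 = 10.47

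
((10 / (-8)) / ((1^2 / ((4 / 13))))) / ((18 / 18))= -5 / 13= -0.38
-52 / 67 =-0.78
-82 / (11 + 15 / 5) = -41 / 7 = -5.86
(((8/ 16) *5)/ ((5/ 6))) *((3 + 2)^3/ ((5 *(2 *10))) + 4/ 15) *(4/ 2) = 91/ 10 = 9.10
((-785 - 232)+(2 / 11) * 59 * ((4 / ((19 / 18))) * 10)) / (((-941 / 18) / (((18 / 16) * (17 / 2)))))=111.67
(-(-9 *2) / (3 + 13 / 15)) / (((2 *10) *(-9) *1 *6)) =-1 / 232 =-0.00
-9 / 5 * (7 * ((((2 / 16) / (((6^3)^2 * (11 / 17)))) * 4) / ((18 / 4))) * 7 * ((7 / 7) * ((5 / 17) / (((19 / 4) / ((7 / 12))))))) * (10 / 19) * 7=-12005 / 277906464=-0.00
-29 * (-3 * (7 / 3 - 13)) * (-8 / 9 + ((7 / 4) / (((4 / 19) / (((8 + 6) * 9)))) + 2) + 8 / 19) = -166448980 / 171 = -973385.85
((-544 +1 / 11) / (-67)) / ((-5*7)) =-5983 / 25795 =-0.23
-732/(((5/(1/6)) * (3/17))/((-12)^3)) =238924.80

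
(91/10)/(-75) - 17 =-12841/750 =-17.12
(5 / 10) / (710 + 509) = 1 / 2438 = 0.00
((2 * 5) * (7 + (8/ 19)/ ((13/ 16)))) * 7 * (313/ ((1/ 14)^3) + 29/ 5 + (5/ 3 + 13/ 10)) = 111645910859/ 247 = 452007736.27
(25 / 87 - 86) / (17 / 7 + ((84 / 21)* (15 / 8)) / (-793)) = -82787614 / 2336559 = -35.43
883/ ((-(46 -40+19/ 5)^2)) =-22075/ 2401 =-9.19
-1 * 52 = -52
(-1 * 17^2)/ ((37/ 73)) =-21097/ 37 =-570.19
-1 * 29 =-29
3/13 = 0.23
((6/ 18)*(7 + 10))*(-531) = -3009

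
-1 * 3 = -3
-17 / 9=-1.89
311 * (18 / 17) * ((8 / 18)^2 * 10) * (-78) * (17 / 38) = -1293760 / 57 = -22697.54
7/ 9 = 0.78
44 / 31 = 1.42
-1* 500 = -500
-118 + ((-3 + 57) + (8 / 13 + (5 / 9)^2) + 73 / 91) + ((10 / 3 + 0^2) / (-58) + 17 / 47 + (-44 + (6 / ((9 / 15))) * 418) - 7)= 40860125065 / 10046673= 4067.03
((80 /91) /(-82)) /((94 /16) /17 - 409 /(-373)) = -405824 /54588261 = -0.01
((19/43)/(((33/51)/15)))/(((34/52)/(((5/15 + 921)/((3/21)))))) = 47789560/473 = 101035.01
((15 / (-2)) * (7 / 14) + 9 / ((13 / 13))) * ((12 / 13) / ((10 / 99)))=47.98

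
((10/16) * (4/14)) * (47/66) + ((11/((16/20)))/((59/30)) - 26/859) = 663890903/93658488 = 7.09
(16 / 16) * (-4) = -4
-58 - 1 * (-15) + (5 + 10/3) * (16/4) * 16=1471/3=490.33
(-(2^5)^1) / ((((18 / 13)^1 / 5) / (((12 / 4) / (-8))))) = 130 / 3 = 43.33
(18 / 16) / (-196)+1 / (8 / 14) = 2735 / 1568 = 1.74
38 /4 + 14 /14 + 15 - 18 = 15 /2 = 7.50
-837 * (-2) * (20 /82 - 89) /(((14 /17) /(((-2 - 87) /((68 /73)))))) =19788841971 /1148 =17237667.22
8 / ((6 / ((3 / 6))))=2 / 3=0.67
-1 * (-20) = 20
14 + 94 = 108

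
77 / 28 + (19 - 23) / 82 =2.70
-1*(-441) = 441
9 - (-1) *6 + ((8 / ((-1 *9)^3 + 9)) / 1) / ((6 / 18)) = 449 / 30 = 14.97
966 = 966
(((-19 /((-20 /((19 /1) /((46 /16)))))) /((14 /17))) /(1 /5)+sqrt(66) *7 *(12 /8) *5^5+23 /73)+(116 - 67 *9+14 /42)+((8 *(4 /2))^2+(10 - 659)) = -29661055 /35259+65625 *sqrt(66) /2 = 265728.78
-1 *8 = -8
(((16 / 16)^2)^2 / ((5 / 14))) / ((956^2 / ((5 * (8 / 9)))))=7 / 514089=0.00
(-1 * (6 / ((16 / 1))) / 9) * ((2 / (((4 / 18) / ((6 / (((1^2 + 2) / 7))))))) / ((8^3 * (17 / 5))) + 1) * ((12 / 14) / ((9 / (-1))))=4667 / 1096704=0.00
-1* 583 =-583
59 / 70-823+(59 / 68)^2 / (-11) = -822.23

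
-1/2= -0.50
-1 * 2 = -2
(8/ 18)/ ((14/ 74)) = 148/ 63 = 2.35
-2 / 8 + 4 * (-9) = -145 / 4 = -36.25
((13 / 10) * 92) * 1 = 598 / 5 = 119.60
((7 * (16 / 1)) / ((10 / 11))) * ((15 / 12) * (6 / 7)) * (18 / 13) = 2376 / 13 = 182.77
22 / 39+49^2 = 93661 / 39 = 2401.56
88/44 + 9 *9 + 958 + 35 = 1076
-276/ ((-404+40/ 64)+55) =736/ 929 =0.79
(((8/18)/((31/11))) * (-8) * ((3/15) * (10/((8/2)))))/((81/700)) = -123200/22599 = -5.45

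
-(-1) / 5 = 1 / 5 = 0.20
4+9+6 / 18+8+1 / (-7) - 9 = 256 / 21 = 12.19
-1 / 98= -0.01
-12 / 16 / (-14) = 3 / 56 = 0.05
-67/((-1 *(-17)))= -67/17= -3.94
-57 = -57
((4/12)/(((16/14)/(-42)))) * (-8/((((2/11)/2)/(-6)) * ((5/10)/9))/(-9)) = 12936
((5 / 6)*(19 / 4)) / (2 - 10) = -95 / 192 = -0.49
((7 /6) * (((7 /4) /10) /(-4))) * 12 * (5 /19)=-49 /304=-0.16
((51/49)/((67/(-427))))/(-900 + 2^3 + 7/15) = 46665/6271937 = 0.01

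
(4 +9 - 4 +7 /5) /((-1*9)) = -52 /45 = -1.16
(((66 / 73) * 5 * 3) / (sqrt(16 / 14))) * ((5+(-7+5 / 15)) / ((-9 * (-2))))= -275 * sqrt(14) / 876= -1.17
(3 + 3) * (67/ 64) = 201/ 32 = 6.28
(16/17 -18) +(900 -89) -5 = 13412/17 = 788.94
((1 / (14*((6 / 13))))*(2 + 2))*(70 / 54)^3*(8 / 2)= 318500 / 59049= 5.39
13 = 13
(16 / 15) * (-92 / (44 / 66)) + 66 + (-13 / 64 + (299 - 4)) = 68351 / 320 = 213.60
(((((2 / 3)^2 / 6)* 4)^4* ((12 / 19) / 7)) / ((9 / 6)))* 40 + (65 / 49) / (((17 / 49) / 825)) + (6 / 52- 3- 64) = 96458912325851 / 31241290626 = 3087.55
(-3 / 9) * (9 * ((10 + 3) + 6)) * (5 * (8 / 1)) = -2280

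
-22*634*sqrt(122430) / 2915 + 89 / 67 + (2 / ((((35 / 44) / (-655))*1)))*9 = -6950761 / 469-1268*sqrt(122430) / 265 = -16494.62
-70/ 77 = -10/ 11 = -0.91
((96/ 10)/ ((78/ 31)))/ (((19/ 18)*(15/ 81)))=120528/ 6175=19.52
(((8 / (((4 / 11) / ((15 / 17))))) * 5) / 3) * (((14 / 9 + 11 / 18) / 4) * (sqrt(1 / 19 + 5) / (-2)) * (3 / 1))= -3575 * sqrt(114) / 646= -59.09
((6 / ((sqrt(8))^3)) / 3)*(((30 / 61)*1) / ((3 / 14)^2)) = 245*sqrt(2) / 366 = 0.95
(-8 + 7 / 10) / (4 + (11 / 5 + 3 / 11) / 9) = -7227 / 4232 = -1.71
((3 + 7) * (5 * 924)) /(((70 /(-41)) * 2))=-13530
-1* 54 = -54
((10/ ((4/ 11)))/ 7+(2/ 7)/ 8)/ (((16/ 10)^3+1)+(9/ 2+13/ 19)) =87875/ 227878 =0.39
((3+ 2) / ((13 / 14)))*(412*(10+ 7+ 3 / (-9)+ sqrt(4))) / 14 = 115360 / 39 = 2957.95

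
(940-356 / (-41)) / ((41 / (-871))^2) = 29508100336 / 68921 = 428143.82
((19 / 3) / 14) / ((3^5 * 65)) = 19 / 663390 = 0.00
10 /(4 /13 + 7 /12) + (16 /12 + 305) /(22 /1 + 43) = 431941 /27105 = 15.94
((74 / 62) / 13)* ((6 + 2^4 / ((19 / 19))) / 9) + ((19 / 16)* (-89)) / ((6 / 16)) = -2042791 / 7254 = -281.61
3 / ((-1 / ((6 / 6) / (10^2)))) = -3 / 100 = -0.03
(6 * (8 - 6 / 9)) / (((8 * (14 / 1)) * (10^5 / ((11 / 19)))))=121 / 53200000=0.00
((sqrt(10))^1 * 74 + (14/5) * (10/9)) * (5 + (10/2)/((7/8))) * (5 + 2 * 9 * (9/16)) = 3025/6 + 335775 * sqrt(10)/28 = 38426.09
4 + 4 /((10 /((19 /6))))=79 /15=5.27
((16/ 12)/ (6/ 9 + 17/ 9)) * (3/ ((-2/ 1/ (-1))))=18/ 23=0.78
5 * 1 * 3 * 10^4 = 150000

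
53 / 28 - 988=-27611 / 28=-986.11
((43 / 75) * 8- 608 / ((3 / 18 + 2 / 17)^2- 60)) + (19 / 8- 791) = -289465848577 / 374039400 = -773.89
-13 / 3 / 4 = -13 / 12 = -1.08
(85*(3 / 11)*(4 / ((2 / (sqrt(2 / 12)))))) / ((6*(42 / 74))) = 3145*sqrt(6) / 1386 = 5.56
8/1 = 8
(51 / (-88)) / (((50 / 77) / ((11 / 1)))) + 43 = 13273 / 400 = 33.18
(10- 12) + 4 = 2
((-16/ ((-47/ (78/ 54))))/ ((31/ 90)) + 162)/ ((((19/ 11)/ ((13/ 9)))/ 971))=33062843242/ 249147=132704.16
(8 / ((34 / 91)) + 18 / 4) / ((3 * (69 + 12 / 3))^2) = 881 / 1630674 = 0.00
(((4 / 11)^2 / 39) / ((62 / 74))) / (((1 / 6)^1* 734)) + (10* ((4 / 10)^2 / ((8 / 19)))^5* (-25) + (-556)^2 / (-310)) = -22351990401702079 / 22370026250000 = -999.19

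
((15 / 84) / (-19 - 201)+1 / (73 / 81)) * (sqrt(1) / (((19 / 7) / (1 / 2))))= 0.20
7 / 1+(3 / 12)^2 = 113 / 16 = 7.06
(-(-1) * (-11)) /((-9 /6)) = 22 /3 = 7.33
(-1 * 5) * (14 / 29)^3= -13720 / 24389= -0.56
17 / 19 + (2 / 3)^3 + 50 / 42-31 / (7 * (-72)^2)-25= -2227915 / 98496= -22.62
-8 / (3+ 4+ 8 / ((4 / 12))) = -8 / 31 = -0.26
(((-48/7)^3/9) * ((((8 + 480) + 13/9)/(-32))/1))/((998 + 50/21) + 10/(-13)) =3664960/6685903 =0.55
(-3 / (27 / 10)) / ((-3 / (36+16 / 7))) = 2680 / 189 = 14.18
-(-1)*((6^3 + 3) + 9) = 228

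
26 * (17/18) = 221/9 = 24.56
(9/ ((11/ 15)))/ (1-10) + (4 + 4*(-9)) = -367/ 11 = -33.36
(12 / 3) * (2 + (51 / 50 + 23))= 2602 / 25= 104.08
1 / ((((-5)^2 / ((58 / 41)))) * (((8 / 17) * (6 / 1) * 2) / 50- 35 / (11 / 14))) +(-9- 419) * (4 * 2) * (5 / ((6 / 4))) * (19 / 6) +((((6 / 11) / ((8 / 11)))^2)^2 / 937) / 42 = -36142.22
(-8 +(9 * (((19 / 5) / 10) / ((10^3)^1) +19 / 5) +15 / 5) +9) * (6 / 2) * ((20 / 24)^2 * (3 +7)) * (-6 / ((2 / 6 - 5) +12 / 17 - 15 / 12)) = 97418721 / 106300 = 916.45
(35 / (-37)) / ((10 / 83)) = -581 / 74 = -7.85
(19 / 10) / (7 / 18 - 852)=-171 / 76645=-0.00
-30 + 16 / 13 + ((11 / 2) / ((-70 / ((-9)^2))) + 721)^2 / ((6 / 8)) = 130121933413 / 191100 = 680910.17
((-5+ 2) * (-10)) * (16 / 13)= 480 / 13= 36.92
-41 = -41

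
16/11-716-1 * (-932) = 2392/11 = 217.45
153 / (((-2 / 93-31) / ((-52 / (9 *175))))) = 0.16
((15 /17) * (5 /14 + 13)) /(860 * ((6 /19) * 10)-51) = 1045 /236278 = 0.00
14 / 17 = 0.82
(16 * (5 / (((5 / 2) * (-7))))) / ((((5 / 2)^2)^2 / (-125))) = 14.63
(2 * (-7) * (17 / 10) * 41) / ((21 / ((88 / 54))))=-30668 / 405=-75.72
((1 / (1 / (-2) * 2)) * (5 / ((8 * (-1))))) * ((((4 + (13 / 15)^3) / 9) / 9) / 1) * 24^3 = 1004608 / 2025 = 496.10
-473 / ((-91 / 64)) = 30272 / 91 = 332.66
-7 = -7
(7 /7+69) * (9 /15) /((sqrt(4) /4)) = 84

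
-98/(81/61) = -5978/81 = -73.80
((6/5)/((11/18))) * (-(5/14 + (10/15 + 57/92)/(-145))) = -175617/256795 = -0.68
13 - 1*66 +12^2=91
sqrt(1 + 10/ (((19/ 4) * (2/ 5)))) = sqrt(2261)/ 19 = 2.50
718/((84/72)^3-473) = -155088/101825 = -1.52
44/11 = 4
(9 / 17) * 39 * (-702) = -246402 / 17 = -14494.24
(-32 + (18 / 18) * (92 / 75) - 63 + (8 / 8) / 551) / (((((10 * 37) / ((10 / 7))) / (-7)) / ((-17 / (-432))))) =16469209 / 165134700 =0.10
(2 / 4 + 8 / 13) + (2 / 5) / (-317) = 1.11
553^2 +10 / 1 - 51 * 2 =305717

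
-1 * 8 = -8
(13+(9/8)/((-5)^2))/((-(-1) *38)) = 0.34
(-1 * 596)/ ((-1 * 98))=298/ 49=6.08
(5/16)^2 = 25/256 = 0.10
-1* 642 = -642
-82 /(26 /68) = -2788 /13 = -214.46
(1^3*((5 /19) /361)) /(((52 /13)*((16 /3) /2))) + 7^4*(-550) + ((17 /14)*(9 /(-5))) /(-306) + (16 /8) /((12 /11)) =-1320548.16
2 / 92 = 1 / 46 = 0.02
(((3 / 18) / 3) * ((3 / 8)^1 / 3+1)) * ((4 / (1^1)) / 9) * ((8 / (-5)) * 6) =-4 / 15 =-0.27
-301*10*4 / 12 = -3010 / 3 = -1003.33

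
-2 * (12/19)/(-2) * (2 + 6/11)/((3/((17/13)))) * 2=3808/2717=1.40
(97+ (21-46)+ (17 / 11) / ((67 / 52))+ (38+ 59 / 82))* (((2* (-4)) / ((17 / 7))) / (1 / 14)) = -2651374712 / 513689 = -5161.44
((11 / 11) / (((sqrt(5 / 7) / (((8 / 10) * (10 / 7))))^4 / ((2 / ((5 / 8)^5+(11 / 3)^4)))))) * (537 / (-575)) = -11676137029632 / 338106630281875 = -0.03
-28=-28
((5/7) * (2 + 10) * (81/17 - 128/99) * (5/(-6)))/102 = -146075/600831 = -0.24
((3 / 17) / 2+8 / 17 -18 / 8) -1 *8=-659 / 68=-9.69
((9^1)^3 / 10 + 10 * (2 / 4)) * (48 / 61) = 18696 / 305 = 61.30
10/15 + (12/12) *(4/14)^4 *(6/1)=5090/7203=0.71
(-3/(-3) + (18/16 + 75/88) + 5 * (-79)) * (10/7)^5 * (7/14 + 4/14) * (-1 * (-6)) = -1293675000/117649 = -10996.06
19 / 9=2.11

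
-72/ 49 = -1.47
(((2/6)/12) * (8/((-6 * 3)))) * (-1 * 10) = 10/81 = 0.12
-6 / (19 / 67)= -402 / 19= -21.16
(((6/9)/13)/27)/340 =1/179010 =0.00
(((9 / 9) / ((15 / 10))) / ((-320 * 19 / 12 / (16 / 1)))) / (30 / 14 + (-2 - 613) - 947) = 14 / 1037305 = 0.00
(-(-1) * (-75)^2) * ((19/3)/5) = 7125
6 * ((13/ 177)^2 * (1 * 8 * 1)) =2704/ 10443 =0.26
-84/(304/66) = -693/38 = -18.24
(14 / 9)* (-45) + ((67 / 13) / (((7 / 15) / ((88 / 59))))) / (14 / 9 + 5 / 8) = -62.45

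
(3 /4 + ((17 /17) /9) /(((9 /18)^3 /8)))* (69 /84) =6509 /1008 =6.46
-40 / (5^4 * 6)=-4 / 375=-0.01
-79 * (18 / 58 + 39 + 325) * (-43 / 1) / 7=35889305 / 203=176794.61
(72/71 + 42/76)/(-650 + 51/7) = -29589/12138302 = -0.00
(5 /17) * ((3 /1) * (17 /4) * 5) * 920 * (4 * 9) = 621000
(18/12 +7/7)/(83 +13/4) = 2/69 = 0.03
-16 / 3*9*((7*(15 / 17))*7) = -35280 / 17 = -2075.29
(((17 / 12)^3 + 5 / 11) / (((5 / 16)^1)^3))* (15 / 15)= 4011712 / 37125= 108.06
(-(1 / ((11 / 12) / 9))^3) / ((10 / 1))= -629856 / 6655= -94.64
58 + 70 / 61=3608 / 61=59.15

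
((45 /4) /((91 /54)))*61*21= 222345 /26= 8551.73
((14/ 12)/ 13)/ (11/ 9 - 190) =-21/ 44174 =-0.00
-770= -770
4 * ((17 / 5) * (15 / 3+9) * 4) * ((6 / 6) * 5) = 3808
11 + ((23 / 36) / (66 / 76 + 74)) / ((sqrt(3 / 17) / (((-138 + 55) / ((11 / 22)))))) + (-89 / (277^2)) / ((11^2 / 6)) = 102125765 / 9284209-36271 *sqrt(51) / 76815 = 7.63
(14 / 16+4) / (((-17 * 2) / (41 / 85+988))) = -3276819 / 23120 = -141.73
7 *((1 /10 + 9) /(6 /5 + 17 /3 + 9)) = 273 /68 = 4.01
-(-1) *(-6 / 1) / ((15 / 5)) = -2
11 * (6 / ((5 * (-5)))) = -66 / 25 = -2.64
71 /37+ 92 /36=1490 /333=4.47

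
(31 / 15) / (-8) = -31 / 120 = -0.26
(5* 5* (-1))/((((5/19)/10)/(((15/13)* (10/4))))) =-35625/13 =-2740.38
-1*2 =-2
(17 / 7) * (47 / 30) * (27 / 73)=7191 / 5110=1.41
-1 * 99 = -99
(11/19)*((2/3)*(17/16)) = 187/456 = 0.41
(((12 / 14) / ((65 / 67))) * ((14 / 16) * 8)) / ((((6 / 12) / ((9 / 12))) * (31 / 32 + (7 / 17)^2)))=1858848 / 228085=8.15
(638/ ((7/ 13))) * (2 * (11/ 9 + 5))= 132704/ 9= 14744.89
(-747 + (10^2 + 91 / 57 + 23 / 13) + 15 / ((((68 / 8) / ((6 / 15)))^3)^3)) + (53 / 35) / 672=-11547314211058117126704003 / 17940863365539887500000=-643.63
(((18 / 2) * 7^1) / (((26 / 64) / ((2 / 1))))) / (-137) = -4032 / 1781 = -2.26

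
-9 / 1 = -9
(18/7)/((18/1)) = 1/7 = 0.14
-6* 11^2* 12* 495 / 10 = -431244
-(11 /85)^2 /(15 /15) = -121 /7225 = -0.02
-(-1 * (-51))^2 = -2601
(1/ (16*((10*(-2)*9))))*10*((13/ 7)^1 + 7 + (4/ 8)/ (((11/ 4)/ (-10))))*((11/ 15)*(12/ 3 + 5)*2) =-271/ 840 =-0.32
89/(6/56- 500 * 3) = -2492/41997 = -0.06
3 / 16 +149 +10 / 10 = 2403 / 16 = 150.19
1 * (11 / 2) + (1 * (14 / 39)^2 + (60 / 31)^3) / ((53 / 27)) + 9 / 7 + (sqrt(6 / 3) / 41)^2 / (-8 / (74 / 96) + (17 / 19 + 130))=180980081597379989 / 17162598253496514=10.55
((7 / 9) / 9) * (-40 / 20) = -14 / 81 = -0.17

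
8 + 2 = 10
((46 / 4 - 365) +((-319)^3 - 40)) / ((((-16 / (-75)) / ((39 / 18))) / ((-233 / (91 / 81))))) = 30632910206625 / 448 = 68377031711.22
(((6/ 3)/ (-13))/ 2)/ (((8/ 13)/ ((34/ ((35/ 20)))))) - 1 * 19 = -150/ 7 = -21.43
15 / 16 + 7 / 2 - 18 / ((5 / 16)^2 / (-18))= 1328879 / 400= 3322.20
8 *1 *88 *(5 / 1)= 3520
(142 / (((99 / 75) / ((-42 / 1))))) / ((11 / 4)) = -198800 / 121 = -1642.98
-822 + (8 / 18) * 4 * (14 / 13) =-95950 / 117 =-820.09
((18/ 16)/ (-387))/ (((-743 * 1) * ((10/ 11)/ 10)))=11/ 255592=0.00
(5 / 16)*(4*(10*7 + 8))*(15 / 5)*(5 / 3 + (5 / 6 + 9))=13455 / 4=3363.75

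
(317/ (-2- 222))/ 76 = -317/ 17024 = -0.02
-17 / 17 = -1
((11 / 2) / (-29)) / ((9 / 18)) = -11 / 29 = -0.38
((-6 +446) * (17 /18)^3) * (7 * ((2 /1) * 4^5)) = 3873802240 /729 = 5313857.67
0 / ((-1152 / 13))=0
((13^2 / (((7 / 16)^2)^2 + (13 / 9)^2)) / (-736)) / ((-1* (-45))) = -3115008 / 1296057475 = -0.00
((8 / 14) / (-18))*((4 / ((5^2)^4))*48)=-0.00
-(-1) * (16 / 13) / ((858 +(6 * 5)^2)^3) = 2 / 8828968707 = 0.00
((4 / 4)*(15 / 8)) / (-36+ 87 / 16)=-0.06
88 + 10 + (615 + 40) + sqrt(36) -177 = 582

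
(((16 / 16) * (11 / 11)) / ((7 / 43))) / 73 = 0.08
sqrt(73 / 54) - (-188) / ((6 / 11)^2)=sqrt(438) / 18 + 5687 / 9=633.05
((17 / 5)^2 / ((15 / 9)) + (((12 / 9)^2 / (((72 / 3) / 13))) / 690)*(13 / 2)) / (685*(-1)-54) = -3234667 / 344189250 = -0.01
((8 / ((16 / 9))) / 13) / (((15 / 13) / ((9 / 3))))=9 / 10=0.90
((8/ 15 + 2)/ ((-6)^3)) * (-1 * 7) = 133/ 1620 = 0.08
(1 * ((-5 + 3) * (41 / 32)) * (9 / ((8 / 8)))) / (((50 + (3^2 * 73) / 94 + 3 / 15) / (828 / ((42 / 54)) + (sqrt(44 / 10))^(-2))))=-14219438985 / 33114928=-429.40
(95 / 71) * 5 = 475 / 71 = 6.69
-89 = -89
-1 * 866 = -866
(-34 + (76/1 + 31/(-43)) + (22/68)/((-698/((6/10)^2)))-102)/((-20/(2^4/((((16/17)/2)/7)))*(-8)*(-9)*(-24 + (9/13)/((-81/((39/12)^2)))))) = -10843773899/26029641500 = -0.42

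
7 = 7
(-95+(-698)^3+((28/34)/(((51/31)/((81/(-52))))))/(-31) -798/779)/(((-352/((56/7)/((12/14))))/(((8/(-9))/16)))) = -733363815603139/1463967648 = -500942.64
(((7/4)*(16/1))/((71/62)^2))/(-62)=-1736/5041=-0.34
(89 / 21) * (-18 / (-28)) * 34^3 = 5247084 / 49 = 107083.35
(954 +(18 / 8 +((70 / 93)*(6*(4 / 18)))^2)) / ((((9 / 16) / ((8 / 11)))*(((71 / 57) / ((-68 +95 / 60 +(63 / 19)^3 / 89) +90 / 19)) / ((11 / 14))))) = -47833.70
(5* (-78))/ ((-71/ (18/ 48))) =585/ 284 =2.06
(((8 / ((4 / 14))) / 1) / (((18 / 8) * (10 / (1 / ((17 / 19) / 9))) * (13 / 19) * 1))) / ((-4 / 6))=-30324 / 1105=-27.44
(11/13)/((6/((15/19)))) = 55/494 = 0.11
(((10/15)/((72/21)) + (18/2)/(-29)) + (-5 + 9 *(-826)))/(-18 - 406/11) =85430807/630576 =135.48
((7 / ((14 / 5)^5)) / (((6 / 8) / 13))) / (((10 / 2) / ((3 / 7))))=8125 / 134456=0.06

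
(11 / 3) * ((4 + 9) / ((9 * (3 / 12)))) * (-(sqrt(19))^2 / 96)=-2717 / 648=-4.19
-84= -84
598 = 598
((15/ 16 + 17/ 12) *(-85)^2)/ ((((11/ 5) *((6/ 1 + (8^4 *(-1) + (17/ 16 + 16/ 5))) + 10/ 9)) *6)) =-20410625/ 64700482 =-0.32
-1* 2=-2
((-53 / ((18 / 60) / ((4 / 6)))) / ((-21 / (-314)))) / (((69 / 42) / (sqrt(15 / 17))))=-665680 * sqrt(255) / 10557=-1006.92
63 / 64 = 0.98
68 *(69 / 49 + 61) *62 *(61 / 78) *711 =93193638648 / 637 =146300845.60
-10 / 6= -5 / 3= -1.67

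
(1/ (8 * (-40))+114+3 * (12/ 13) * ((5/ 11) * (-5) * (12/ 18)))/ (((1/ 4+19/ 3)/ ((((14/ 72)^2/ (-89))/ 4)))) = -246200353/ 138991057920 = -0.00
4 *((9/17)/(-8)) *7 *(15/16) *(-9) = 8505/544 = 15.63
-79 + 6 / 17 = -1337 / 17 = -78.65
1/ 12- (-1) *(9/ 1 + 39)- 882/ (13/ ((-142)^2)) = -213408275/ 156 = -1368001.76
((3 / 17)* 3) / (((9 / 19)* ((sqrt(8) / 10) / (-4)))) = -190* sqrt(2) / 17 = -15.81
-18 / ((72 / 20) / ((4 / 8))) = -5 / 2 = -2.50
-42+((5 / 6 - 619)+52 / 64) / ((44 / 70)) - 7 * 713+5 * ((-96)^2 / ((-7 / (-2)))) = 52856939 / 7392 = 7150.56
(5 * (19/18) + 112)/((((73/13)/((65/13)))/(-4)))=-274430/657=-417.70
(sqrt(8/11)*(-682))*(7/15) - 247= -868*sqrt(22)/15 - 247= -518.42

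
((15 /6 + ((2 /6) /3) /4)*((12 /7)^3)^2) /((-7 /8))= -8626176 /117649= -73.32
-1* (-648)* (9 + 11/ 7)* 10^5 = 4795200000/ 7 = 685028571.43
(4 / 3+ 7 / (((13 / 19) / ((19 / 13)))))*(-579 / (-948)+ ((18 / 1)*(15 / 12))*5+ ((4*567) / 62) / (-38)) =172352117935 / 94364868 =1826.44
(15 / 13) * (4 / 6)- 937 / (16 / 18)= -109549 / 104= -1053.36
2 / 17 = 0.12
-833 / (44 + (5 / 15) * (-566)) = 357 / 62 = 5.76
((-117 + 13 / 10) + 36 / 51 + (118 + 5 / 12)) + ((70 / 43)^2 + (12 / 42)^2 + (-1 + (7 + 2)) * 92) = 742.15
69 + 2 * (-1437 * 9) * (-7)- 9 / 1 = 181122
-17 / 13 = -1.31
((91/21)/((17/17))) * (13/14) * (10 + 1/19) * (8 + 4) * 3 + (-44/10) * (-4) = 980074/665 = 1473.80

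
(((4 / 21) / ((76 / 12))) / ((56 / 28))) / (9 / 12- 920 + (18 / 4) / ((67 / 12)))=-536 / 32737019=-0.00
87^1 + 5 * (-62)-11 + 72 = -162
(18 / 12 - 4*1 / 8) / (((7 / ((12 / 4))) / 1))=3 / 7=0.43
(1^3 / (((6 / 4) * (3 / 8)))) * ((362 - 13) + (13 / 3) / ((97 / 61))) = 1637632 / 2619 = 625.29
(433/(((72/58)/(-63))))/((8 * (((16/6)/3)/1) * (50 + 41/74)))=-336441/5504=-61.13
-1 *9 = -9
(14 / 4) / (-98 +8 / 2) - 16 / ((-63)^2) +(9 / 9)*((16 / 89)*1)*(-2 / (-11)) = -6266885 / 730502388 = -0.01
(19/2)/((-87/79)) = -8.63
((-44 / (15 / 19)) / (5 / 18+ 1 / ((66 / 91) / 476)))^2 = 3044390976 / 422519500225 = 0.01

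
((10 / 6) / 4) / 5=1 / 12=0.08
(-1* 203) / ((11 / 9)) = -1827 / 11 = -166.09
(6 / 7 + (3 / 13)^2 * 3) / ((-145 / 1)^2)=1203 / 24872575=0.00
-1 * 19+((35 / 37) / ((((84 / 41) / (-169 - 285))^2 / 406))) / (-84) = -12560999041 / 55944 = -224528.08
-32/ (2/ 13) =-208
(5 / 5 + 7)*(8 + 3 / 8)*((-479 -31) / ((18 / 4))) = -22780 / 3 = -7593.33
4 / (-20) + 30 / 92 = 29 / 230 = 0.13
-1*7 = -7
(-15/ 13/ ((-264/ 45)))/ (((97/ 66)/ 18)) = 6075/ 2522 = 2.41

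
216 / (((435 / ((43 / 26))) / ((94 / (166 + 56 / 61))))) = 1479372 / 3198845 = 0.46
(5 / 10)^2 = 1 / 4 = 0.25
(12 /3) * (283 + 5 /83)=93976 /83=1132.24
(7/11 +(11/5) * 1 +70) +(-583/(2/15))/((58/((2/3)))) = 72023/3190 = 22.58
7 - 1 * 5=2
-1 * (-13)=13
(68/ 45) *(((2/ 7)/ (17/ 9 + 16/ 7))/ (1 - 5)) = -34/ 1315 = -0.03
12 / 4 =3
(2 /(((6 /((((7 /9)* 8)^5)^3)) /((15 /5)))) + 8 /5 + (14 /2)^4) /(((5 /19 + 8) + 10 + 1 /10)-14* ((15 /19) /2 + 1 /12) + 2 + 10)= 15868797261636934737696725023 /462980525703500718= 34275301833.75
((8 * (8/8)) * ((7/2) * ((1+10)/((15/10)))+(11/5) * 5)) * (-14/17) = -12320/51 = -241.57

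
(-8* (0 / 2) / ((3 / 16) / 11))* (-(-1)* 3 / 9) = 0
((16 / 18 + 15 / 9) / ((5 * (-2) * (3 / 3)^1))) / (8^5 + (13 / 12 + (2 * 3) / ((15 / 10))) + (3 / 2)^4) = -184 / 23600265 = -0.00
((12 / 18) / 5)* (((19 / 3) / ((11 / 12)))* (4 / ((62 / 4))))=1216 / 5115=0.24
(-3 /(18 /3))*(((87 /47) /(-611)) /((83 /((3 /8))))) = 261 /38136176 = 0.00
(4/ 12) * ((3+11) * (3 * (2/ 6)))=14/ 3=4.67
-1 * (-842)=842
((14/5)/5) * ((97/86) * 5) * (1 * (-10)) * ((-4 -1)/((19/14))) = 95060/817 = 116.35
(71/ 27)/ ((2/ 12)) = 142/ 9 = 15.78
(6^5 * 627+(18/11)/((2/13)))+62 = 53631871/11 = 4875624.64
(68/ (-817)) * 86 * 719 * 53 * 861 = -4462177272/ 19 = -234851435.37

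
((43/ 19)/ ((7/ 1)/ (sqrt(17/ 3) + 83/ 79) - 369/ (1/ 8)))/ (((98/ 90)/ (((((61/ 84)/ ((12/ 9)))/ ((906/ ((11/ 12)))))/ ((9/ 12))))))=-12133987626035/ 23468818215242928864 - 900357865* sqrt(51)/ 10058064949389826656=-0.00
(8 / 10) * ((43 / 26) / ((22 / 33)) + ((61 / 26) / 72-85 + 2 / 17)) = -2621311 / 39780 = -65.90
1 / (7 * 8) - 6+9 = 169 / 56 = 3.02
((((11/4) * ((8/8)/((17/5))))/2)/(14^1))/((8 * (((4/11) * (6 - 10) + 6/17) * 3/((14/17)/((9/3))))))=-0.00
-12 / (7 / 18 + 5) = -216 / 97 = -2.23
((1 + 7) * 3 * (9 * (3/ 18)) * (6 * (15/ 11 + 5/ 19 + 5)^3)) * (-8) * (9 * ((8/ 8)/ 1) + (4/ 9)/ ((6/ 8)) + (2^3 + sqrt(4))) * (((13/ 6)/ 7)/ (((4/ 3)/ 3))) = -438489891723000/ 63905303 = -6861557.20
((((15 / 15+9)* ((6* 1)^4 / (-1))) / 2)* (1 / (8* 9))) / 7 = -90 / 7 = -12.86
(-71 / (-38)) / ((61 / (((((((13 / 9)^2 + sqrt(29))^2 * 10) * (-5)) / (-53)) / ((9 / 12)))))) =2399800 * sqrt(29) / 14926761 + 1553693000 / 1209067641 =2.15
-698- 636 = -1334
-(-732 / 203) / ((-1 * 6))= -122 / 203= -0.60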